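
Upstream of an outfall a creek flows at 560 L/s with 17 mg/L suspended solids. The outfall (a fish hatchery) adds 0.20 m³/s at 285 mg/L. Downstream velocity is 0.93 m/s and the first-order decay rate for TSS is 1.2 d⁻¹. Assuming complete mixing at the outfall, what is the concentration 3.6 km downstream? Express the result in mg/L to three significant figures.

560 L/s = 0.56 m³/s.
After complete mixing, C₀ = (0.2·285 + 0.56·17) / 0.76 = 87.53 mg/L.
Travel time t = 3600 m / 0.93 m/s = 3871 s = 0.0448 d.
C = 87.53·exp(−1.2·0.0448) = 87.53·0.9477 = 82.94 mg/L.

82.9 mg/L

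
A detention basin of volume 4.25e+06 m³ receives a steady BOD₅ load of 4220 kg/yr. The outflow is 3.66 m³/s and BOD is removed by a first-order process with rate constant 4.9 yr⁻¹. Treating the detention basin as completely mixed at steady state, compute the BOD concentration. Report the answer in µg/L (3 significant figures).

31.0 µg/L

Outflow Q = 3.66 m³/s × 3.156e+07 s/yr = 1.155e+08 m³/yr.
Steady-state CSTR mass balance: W = Q·C + k·V·C, so C = W/(Q + kV).
Q + kV = 1.155e+08 + 4.9·4.25e+06 = 1.363e+08 m³/yr.
C = 4220/1.363e+08 = 3.096e-05 kg/m³ = 0.03096 mg/L = 30.96 µg/L.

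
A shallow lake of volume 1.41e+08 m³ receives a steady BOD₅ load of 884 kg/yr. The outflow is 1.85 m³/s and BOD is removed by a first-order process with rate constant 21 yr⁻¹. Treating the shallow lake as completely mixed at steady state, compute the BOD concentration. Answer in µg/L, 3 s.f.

0.293 µg/L

Outflow Q = 1.85 m³/s × 3.156e+07 s/yr = 5.838e+07 m³/yr.
Steady-state CSTR mass balance: W = Q·C + k·V·C, so C = W/(Q + kV).
Q + kV = 5.838e+07 + 21·1.41e+08 = 3.019e+09 m³/yr.
C = 884/3.019e+09 = 2.928e-07 kg/m³ = 0.0002928 mg/L = 0.2928 µg/L.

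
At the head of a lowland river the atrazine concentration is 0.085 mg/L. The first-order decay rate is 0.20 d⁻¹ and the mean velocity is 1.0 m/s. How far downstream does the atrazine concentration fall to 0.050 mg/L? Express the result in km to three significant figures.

229 km

From C = C₀·e^(−kt), t = ln(C₀/C)/k = ln(0.085/0.050)/0.20 = 0.5306/0.20 = 2.653 d.
Distance = v·t = 1.0 m/s × 2.292e+05 s = 2.292e+05 m = 229.2 km.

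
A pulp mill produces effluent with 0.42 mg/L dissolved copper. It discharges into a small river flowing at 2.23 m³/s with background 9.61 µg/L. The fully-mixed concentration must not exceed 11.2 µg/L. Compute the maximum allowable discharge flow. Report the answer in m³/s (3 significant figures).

0.00867 m³/s

9.61 µg/L = 0.00961 mg/L.
11.2 µg/L = 0.0112 mg/L.
Mass balance at complete mixing: C_std·(Q_w + Q_r) = Q_w·C_e + Q_r·C_b.
Rearranging, Q_w = Q_r·(C_std − C_b)/(C_e − C_std) = 2.23·(0.0112 − 0.00961) / (0.42 − 0.0112) = 0.008673 m³/s.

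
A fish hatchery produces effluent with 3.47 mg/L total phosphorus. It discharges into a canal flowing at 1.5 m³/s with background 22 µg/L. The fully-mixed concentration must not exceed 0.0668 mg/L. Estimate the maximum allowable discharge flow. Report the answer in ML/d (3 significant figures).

1.71 ML/d

22 µg/L = 0.022 mg/L.
Mass balance at complete mixing: C_std·(Q_w + Q_r) = Q_w·C_e + Q_r·C_b.
Rearranging, Q_w = Q_r·(C_std − C_b)/(C_e − C_std) = 1.5·(0.0668 − 0.022) / (3.47 − 0.0668) = 0.01975 m³/s.
= 1.706 ML/d.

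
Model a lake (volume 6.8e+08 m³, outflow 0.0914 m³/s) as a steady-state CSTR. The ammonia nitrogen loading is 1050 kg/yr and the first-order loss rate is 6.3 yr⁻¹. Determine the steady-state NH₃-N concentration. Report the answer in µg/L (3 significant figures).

Outflow Q = 0.0914 m³/s × 3.156e+07 s/yr = 2.884e+06 m³/yr.
Steady-state CSTR mass balance: W = Q·C + k·V·C, so C = W/(Q + kV).
Q + kV = 2.884e+06 + 6.3·6.8e+08 = 4.287e+09 m³/yr.
C = 1050/4.287e+09 = 2.449e-07 kg/m³ = 0.0002449 mg/L = 0.2449 µg/L.

0.245 µg/L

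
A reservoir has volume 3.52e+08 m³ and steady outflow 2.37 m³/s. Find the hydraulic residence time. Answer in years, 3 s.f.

4.71 yr

Q = 2.37 m³/s × 3.156e+07 s/yr = 7.479e+07 m³/yr.
Hydraulic residence time τ = V/Q = 3.52e+08/7.479e+07 = 4.706 yr.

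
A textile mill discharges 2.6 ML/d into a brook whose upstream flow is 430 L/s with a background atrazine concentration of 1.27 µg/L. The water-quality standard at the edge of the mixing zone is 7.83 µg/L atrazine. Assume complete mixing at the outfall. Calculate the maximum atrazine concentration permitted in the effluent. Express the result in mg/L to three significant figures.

0.102 mg/L

2.6 ML/d = 0.03009 m³/s.
430 L/s = 0.43 m³/s.
1.27 µg/L = 0.00127 mg/L.
7.83 µg/L = 0.00783 mg/L.
Mass balance: 0.00783·0.4601 = 0.03009·Cₑ + 0.43·0.00127.
Cₑ = (0.003603 − 0.0005461) / 0.03009 = 0.1016 mg/L.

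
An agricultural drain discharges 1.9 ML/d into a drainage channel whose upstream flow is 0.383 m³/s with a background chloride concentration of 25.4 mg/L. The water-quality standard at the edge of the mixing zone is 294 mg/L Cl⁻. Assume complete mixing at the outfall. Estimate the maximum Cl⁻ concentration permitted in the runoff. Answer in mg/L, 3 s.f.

4970 mg/L

1.9 ML/d = 0.02199 m³/s.
Mass balance: 294·0.405 = 0.02199·Cₑ + 0.383·25.4.
Cₑ = (119.1 − 9.728) / 0.02199 = 4972 mg/L.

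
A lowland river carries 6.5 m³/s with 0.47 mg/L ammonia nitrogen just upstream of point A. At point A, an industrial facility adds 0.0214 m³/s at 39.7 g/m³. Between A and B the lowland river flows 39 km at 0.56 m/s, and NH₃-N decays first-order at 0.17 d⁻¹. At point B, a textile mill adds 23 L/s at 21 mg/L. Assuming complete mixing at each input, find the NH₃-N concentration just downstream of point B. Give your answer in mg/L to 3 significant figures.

After input A: C = (6.5·0.47 + 0.0214·39.7) / 6.521 = 0.5987 mg/L.
Over the 39 km reach to input B (t = 6.964e+04 s = 0.8061 d), decay gives C = 0.5987·exp(−0.17·0.8061) = 0.5221 mg/L.
23 L/s = 0.023 m³/s.
After input B: C = (6.521·0.5221 + 0.023·21) / 6.544 = 0.594 mg/L.

0.594 mg/L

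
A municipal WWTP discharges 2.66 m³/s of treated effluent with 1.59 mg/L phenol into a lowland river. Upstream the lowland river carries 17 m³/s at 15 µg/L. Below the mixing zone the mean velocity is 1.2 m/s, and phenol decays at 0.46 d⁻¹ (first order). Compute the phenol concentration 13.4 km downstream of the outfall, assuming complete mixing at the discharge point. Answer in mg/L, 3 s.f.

15 µg/L = 0.015 mg/L.
After complete mixing, C₀ = (2.66·1.59 + 17·0.015) / 19.66 = 0.2281 mg/L.
Travel time t = 1.34e+04 m / 1.2 m/s = 1.117e+04 s = 0.1292 d.
C = 0.2281·exp(−0.46·0.1292) = 0.2281·0.9423 = 0.2149 mg/L.

0.215 mg/L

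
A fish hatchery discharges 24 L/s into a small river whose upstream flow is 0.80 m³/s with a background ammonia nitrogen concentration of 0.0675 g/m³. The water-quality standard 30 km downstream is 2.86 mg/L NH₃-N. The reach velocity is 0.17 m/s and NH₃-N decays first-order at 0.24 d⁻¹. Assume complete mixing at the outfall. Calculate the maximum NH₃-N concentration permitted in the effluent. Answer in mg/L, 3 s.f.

24 L/s = 0.024 m³/s.
Travel time to the compliance point: t = 3e+04/0.17 = 1.765e+05 s = 2.042 d; decay factor exp(−0.24·2.042) = 0.6125.
So the concentration just after mixing may be at most 2.86/0.6125 = 4.669 mg/L.
Mass balance: 4.669·0.824 = 0.024·Cₑ + 0.8·0.0675.
Cₑ = (3.848 − 0.054) / 0.024 = 158.1 mg/L.

158 mg/L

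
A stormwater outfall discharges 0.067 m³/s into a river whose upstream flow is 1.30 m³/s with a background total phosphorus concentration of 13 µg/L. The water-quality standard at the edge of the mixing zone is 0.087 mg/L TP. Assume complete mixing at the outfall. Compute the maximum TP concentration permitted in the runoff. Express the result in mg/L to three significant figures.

13 µg/L = 0.013 mg/L.
Mass balance: 0.087·1.367 = 0.067·Cₑ + 1.3·0.013.
Cₑ = (0.1189 − 0.0169) / 0.067 = 1.523 mg/L.

1.52 mg/L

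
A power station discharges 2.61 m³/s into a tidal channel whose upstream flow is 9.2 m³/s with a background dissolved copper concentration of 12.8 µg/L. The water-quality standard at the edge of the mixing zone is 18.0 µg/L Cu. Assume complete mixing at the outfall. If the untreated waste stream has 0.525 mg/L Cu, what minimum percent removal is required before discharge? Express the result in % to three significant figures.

93.1 %

12.8 µg/L = 0.0128 mg/L.
18.0 µg/L = 0.018 mg/L.
Mass balance: 0.018·11.81 = 2.61·Cₑ + 9.2·0.0128.
Cₑ = (0.2126 − 0.1178) / 2.61 = 0.03633 mg/L.
Required removal = 1 − 0.03633/0.525 = 93.08 %.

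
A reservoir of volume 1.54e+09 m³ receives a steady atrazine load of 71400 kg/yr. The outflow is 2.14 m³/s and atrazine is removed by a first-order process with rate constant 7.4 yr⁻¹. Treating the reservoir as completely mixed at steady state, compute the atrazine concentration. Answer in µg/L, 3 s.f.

6.23 µg/L

Outflow Q = 2.14 m³/s × 3.156e+07 s/yr = 6.753e+07 m³/yr.
Steady-state CSTR mass balance: W = Q·C + k·V·C, so C = W/(Q + kV).
Q + kV = 6.753e+07 + 7.4·1.54e+09 = 1.146e+10 m³/yr.
C = 71400/1.146e+10 = 6.228e-06 kg/m³ = 0.006228 mg/L = 6.228 µg/L.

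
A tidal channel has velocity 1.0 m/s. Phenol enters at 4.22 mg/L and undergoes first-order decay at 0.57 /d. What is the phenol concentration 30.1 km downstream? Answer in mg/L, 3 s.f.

3.46 mg/L

Travel time t = 30.1 km / 1.0 m/s = 3.01e+04/1.0 = 3.01e+04 s = 0.3484 d.
First-order decay: C = 4.22·exp(−0.57·0.3484) = 4.22·0.8199 = 3.46 mg/L.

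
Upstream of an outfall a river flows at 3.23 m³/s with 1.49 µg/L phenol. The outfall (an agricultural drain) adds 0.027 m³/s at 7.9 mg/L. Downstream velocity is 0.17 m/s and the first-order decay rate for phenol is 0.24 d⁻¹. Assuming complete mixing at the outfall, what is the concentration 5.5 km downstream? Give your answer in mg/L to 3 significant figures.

1.49 µg/L = 0.00149 mg/L.
After complete mixing, C₀ = (0.027·7.9 + 3.23·0.00149) / 3.257 = 0.06697 mg/L.
Travel time t = 5500 m / 0.17 m/s = 3.235e+04 s = 0.3745 d.
C = 0.06697·exp(−0.24·0.3745) = 0.06697·0.9141 = 0.06121 mg/L.

0.0612 mg/L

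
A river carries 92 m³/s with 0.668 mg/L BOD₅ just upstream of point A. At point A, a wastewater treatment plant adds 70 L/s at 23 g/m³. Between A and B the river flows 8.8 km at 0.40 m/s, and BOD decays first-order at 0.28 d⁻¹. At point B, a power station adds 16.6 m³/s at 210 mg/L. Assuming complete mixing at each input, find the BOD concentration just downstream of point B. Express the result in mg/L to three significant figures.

70 L/s = 0.07 m³/s.
After input A: C = (92·0.668 + 0.07·23) / 92.07 = 0.685 mg/L.
Over the 8.8 km reach to input B (t = 2.2e+04 s = 0.2546 d), decay gives C = 0.685·exp(−0.28·0.2546) = 0.6378 mg/L.
After input B: C = (92.07·0.6378 + 16.6·210) / 108.7 = 32.62 mg/L.

32.6 mg/L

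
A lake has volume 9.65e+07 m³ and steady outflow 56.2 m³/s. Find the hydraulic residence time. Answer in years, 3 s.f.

Q = 56.2 m³/s × 3.156e+07 s/yr = 1.774e+09 m³/yr.
Hydraulic residence time τ = V/Q = 9.65e+07/1.774e+09 = 0.05441 yr.

0.0544 yr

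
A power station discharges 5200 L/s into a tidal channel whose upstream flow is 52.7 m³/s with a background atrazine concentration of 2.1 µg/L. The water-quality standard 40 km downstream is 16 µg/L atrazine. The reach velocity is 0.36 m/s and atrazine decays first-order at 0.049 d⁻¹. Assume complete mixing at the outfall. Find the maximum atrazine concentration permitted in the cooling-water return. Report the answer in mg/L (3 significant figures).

5200 L/s = 5.2 m³/s.
2.1 µg/L = 0.0021 mg/L.
16 µg/L = 0.016 mg/L.
Travel time to the compliance point: t = 4e+04/0.36 = 1.111e+05 s = 1.286 d; decay factor exp(−0.049·1.286) = 0.9389.
So the concentration just after mixing may be at most 0.016/0.9389 = 0.01704 mg/L.
Mass balance: 0.01704·57.9 = 5.2·Cₑ + 52.7·0.0021.
Cₑ = (0.9867 − 0.1107) / 5.2 = 0.1685 mg/L.

0.168 mg/L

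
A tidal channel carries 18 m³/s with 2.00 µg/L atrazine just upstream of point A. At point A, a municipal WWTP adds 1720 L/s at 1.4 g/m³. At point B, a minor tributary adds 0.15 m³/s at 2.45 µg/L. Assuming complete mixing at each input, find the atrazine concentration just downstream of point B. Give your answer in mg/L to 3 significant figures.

0.123 mg/L

2.00 µg/L = 0.002 mg/L.
1720 L/s = 1.72 m³/s.
After input A: C = (18·0.002 + 1.72·1.4) / 19.72 = 0.1239 mg/L.
2.45 µg/L = 0.00245 mg/L.
After input B: C = (19.72·0.1239 + 0.15·0.00245) / 19.87 = 0.123 mg/L.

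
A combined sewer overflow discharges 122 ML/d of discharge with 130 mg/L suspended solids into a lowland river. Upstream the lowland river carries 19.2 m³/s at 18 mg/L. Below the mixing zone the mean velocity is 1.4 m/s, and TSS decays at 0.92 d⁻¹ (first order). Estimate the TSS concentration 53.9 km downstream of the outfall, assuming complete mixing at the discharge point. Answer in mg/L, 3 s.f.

17.0 mg/L

122 ML/d = 1.412 m³/s.
After complete mixing, C₀ = (1.412·130 + 19.2·18) / 20.61 = 25.67 mg/L.
Travel time t = 5.39e+04 m / 1.4 m/s = 3.85e+04 s = 0.4456 d.
C = 25.67·exp(−0.92·0.4456) = 25.67·0.6637 = 17.04 mg/L.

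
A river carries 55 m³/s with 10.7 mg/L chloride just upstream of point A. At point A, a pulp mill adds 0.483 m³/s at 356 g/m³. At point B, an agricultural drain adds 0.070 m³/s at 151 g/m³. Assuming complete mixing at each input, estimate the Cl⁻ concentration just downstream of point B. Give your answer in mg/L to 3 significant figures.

13.9 mg/L

After input A: C = (55·10.7 + 0.483·356) / 55.48 = 13.71 mg/L.
After input B: C = (55.48·13.71 + 0.07·151) / 55.55 = 13.88 mg/L.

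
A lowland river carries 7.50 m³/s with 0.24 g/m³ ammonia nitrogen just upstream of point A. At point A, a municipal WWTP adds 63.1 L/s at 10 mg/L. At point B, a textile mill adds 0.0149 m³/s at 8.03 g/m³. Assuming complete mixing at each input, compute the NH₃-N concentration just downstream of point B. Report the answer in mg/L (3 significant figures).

63.1 L/s = 0.0631 m³/s.
After input A: C = (7.5·0.24 + 0.0631·10) / 7.563 = 0.3214 mg/L.
After input B: C = (7.563·0.3214 + 0.0149·8.03) / 7.578 = 0.3366 mg/L.

0.337 mg/L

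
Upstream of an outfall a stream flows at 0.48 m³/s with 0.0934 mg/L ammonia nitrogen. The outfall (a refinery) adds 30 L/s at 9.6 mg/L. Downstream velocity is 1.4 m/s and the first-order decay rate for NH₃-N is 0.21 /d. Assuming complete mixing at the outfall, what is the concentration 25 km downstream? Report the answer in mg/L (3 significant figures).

30 L/s = 0.03 m³/s.
After complete mixing, C₀ = (0.03·9.6 + 0.48·0.0934) / 0.51 = 0.6526 mg/L.
Travel time t = 2.5e+04 m / 1.4 m/s = 1.786e+04 s = 0.2067 d.
C = 0.6526·exp(−0.21·0.2067) = 0.6526·0.9575 = 0.6249 mg/L.

0.625 mg/L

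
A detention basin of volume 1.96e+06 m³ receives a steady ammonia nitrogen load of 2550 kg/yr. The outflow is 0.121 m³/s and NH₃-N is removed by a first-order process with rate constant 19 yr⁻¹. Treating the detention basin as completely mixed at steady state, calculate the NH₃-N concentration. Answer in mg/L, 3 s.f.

0.0621 mg/L

Outflow Q = 0.121 m³/s × 3.156e+07 s/yr = 3.818e+06 m³/yr.
Steady-state CSTR mass balance: W = Q·C + k·V·C, so C = W/(Q + kV).
Q + kV = 3.818e+06 + 19·1.96e+06 = 4.106e+07 m³/yr.
C = 2550/4.106e+07 = 6.211e-05 kg/m³ = 0.06211 mg/L.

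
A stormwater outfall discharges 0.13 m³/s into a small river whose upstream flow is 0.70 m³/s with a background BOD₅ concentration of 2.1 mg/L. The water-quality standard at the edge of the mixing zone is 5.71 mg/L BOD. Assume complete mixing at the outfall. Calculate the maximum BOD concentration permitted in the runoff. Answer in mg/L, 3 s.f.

Mass balance: 5.71·0.83 = 0.13·Cₑ + 0.7·2.1.
Cₑ = (4.739 − 1.47) / 0.13 = 25.15 mg/L.

25.1 mg/L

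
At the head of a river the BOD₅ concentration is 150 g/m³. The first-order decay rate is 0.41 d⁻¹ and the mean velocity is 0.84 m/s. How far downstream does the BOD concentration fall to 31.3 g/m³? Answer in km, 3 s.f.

From C = C₀·e^(−kt), t = ln(C₀/C)/k = ln(150/31.3)/0.41 = 1.567/0.41 = 3.822 d.
Distance = v·t = 0.84 m/s × 3.302e+05 s = 2.774e+05 m = 277.4 km.

277 km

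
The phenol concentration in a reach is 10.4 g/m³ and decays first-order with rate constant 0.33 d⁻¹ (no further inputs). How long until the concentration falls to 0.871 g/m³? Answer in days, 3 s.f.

7.51 d

t = ln(C₀/C)/k = ln(10.4/0.871)/0.33 = 2.48/0.33 = 7.515 d.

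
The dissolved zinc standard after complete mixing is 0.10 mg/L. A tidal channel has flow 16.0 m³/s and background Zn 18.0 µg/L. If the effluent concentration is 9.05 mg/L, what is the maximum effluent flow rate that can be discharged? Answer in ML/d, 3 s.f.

12.7 ML/d

18.0 µg/L = 0.018 mg/L.
Mass balance at complete mixing: C_std·(Q_w + Q_r) = Q_w·C_e + Q_r·C_b.
Rearranging, Q_w = Q_r·(C_std − C_b)/(C_e − C_std) = 16.0·(0.1 − 0.018) / (9.05 − 0.1) = 0.1466 m³/s.
= 12.67 ML/d.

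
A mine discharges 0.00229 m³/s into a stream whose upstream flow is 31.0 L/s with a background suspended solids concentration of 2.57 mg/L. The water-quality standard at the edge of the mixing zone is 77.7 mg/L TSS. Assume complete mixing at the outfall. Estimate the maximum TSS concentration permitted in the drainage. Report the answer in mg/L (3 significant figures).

31.0 L/s = 0.031 m³/s.
Mass balance: 77.7·0.03329 = 0.00229·Cₑ + 0.031·2.57.
Cₑ = (2.587 − 0.07967) / 0.00229 = 1095 mg/L.

1090 mg/L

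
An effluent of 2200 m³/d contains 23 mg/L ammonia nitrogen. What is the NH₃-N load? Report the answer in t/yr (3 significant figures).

2200 m³/d = 0.02546 m³/s.
Mass flux = Q·C = 0.02546 m³/s × 23 g/m³ = 0.5856 g/s.
= 0.5856 g/s × 31.56 = 18.48 t/yr.

18.5 t/yr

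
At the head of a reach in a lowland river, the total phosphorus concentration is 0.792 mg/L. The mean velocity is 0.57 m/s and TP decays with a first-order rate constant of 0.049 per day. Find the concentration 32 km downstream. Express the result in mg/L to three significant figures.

Travel time t = 32 km / 0.57 m/s = 3.2e+04/0.57 = 5.614e+04 s = 0.6498 d.
First-order decay: C = 0.792·exp(−0.049·0.6498) = 0.792·0.9687 = 0.7672 mg/L.

0.767 mg/L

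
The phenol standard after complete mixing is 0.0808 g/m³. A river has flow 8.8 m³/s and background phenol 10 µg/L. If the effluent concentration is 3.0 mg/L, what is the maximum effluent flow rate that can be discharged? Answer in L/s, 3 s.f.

10 µg/L = 0.01 mg/L.
Mass balance at complete mixing: C_std·(Q_w + Q_r) = Q_w·C_e + Q_r·C_b.
Rearranging, Q_w = Q_r·(C_std − C_b)/(C_e − C_std) = 8.8·(0.0808 − 0.01) / (3 − 0.0808) = 0.2134 m³/s.
= 213.4 L/s.

213 L/s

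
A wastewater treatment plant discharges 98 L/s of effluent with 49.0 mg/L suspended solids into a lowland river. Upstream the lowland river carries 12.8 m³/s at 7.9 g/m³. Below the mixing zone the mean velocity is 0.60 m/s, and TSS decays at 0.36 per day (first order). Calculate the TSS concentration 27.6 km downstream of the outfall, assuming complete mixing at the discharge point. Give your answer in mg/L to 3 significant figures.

6.78 mg/L

98 L/s = 0.098 m³/s.
After complete mixing, C₀ = (0.098·49 + 12.8·7.9) / 12.9 = 8.212 mg/L.
Travel time t = 2.76e+04 m / 0.60 m/s = 4.6e+04 s = 0.5324 d.
C = 8.212·exp(−0.36·0.5324) = 8.212·0.8256 = 6.78 mg/L.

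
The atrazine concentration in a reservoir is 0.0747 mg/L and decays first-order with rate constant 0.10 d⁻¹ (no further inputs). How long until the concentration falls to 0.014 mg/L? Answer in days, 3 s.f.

t = ln(C₀/C)/k = ln(0.0747/0.014)/0.10 = 1.674/0.10 = 16.74 d.

16.7 d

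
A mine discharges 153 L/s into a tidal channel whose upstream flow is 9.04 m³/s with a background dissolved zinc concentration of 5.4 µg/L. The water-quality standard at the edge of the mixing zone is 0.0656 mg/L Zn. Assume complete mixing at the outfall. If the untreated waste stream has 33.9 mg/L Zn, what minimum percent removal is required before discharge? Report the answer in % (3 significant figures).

89.3 %

153 L/s = 0.153 m³/s.
5.4 µg/L = 0.0054 mg/L.
Mass balance: 0.0656·9.193 = 0.153·Cₑ + 9.04·0.0054.
Cₑ = (0.6031 − 0.04882) / 0.153 = 3.623 mg/L.
Required removal = 1 − 3.623/33.9 = 89.31 %.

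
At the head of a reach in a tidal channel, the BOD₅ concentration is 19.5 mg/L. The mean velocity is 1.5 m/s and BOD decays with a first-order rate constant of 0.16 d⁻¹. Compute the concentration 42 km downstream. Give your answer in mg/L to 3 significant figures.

18.5 mg/L

Travel time t = 42 km / 1.5 m/s = 4.2e+04/1.5 = 2.8e+04 s = 0.3241 d.
First-order decay: C = 19.5·exp(−0.16·0.3241) = 19.5·0.9495 = 18.51 mg/L.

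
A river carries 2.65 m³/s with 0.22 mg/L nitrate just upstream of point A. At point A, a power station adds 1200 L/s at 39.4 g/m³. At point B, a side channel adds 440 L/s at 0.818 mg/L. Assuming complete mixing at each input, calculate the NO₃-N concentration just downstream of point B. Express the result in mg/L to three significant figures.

11.2 mg/L

1200 L/s = 1.2 m³/s.
After input A: C = (2.65·0.22 + 1.2·39.4) / 3.85 = 12.43 mg/L.
440 L/s = 0.44 m³/s.
After input B: C = (3.85·12.43 + 0.44·0.818) / 4.29 = 11.24 mg/L.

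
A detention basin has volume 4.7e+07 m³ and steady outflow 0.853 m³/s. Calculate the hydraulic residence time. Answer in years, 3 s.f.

1.75 yr

Q = 0.853 m³/s × 3.156e+07 s/yr = 2.692e+07 m³/yr.
Hydraulic residence time τ = V/Q = 4.7e+07/2.692e+07 = 1.746 yr.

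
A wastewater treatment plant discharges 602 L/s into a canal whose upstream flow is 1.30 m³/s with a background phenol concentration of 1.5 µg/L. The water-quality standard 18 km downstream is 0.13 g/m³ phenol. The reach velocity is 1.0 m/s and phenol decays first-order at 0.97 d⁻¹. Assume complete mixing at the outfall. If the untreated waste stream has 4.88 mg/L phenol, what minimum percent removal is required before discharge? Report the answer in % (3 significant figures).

89.8 %

602 L/s = 0.602 m³/s.
1.5 µg/L = 0.0015 mg/L.
Travel time to the compliance point: t = 1.8e+04/1.0 = 1.8e+04 s = 0.2083 d; decay factor exp(−0.97·0.2083) = 0.817.
So the concentration just after mixing may be at most 0.13/0.817 = 0.1591 mg/L.
Mass balance: 0.1591·1.902 = 0.602·Cₑ + 1.3·0.0015.
Cₑ = (0.3026 − 0.00195) / 0.602 = 0.4995 mg/L.
Required removal = 1 − 0.4995/4.88 = 89.76 %.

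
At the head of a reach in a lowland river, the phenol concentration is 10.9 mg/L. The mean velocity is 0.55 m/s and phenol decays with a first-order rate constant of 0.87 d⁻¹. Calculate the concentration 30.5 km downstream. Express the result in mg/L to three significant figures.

Travel time t = 30.5 km / 0.55 m/s = 3.05e+04/0.55 = 5.545e+04 s = 0.6418 d.
First-order decay: C = 10.9·exp(−0.87·0.6418) = 10.9·0.5721 = 6.236 mg/L.

6.24 mg/L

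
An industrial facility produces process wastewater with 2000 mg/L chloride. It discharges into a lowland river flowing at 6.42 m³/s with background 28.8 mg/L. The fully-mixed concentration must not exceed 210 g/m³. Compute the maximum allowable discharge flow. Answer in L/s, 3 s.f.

Mass balance at complete mixing: C_std·(Q_w + Q_r) = Q_w·C_e + Q_r·C_b.
Rearranging, Q_w = Q_r·(C_std − C_b)/(C_e − C_std) = 6.42·(210 − 28.8) / (2000 − 210) = 0.6499 m³/s.
= 649.9 L/s.

650 L/s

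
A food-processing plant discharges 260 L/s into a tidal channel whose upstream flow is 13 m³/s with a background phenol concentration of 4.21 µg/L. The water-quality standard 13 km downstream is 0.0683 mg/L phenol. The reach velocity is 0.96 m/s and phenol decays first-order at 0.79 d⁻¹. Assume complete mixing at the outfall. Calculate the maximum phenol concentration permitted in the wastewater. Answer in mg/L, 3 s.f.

260 L/s = 0.26 m³/s.
4.21 µg/L = 0.00421 mg/L.
Travel time to the compliance point: t = 1.3e+04/0.96 = 1.354e+04 s = 0.1567 d; decay factor exp(−0.79·0.1567) = 0.8835.
So the concentration just after mixing may be at most 0.0683/0.8835 = 0.0773 mg/L.
Mass balance: 0.0773·13.26 = 0.26·Cₑ + 13·0.00421.
Cₑ = (1.025 − 0.05473) / 0.26 = 3.732 mg/L.

3.73 mg/L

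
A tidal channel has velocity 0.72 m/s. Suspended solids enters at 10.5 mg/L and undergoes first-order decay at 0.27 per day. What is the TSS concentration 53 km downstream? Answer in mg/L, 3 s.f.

8.34 mg/L

Travel time t = 53 km / 0.72 m/s = 5.3e+04/0.72 = 7.361e+04 s = 0.852 d.
First-order decay: C = 10.5·exp(−0.27·0.852) = 10.5·0.7945 = 8.342 mg/L.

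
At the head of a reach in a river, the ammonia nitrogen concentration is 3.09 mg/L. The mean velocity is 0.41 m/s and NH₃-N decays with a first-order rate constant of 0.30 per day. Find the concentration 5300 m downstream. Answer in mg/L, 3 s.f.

Travel time t = 5300 m / 0.41 m/s = 5300/0.41 = 1.293e+04 s = 0.1496 d.
First-order decay: C = 3.09·exp(−0.30·0.1496) = 3.09·0.9561 = 2.954 mg/L.

2.95 mg/L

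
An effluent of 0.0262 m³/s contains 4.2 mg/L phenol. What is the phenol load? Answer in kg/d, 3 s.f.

Mass flux = Q·C = 0.0262 m³/s × 4.2 g/m³ = 0.11 g/s.
= 0.11 g/s × 86.4 = 9.507 kg/d.

9.51 kg/d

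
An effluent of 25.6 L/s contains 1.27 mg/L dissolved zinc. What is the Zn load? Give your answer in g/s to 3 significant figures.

25.6 L/s = 0.0256 m³/s.
Mass flux = Q·C = 0.0256 m³/s × 1.27 g/m³ = 0.03251 g/s.

0.0325 g/s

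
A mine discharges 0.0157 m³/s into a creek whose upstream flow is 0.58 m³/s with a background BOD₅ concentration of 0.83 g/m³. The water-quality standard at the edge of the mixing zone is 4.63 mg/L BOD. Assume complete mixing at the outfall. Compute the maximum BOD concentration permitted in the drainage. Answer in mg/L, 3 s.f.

Mass balance: 4.63·0.5957 = 0.0157·Cₑ + 0.58·0.83.
Cₑ = (2.758 − 0.4814) / 0.0157 = 145 mg/L.

145 mg/L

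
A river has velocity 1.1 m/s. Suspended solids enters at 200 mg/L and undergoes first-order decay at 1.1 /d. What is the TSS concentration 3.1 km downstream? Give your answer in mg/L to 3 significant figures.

193 mg/L

Travel time t = 3.1 km / 1.1 m/s = 3100/1.1 = 2818 s = 0.03262 d.
First-order decay: C = 200·exp(−1.1·0.03262) = 200·0.9648 = 193 mg/L.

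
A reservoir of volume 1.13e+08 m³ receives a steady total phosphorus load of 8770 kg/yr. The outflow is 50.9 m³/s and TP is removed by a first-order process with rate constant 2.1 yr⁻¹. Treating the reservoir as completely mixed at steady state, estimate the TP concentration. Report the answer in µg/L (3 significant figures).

4.76 µg/L

Outflow Q = 50.9 m³/s × 3.156e+07 s/yr = 1.606e+09 m³/yr.
Steady-state CSTR mass balance: W = Q·C + k·V·C, so C = W/(Q + kV).
Q + kV = 1.606e+09 + 2.1·1.13e+08 = 1.844e+09 m³/yr.
C = 8770/1.844e+09 = 4.757e-06 kg/m³ = 0.004757 mg/L = 4.757 µg/L.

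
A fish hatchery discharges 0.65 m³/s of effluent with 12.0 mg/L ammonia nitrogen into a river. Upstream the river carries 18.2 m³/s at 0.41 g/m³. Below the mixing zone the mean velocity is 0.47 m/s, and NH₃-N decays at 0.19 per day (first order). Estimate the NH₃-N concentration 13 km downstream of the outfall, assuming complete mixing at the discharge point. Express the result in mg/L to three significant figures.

0.762 mg/L

After complete mixing, C₀ = (0.65·12 + 18.2·0.41) / 18.85 = 0.8097 mg/L.
Travel time t = 1.3e+04 m / 0.47 m/s = 2.766e+04 s = 0.3201 d.
C = 0.8097·exp(−0.19·0.3201) = 0.8097·0.941 = 0.7619 mg/L.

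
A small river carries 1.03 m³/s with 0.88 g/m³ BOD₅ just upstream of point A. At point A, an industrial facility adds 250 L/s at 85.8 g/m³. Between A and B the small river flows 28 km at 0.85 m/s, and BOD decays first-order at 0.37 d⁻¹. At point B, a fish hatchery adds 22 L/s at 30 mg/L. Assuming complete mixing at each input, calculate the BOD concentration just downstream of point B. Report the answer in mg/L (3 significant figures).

250 L/s = 0.25 m³/s.
After input A: C = (1.03·0.88 + 0.25·85.8) / 1.28 = 17.47 mg/L.
Over the 28 km reach to input B (t = 3.294e+04 s = 0.3813 d), decay gives C = 17.47·exp(−0.37·0.3813) = 15.17 mg/L.
22 L/s = 0.022 m³/s.
After input B: C = (1.28·15.17 + 0.022·30) / 1.302 = 15.42 mg/L.

15.4 mg/L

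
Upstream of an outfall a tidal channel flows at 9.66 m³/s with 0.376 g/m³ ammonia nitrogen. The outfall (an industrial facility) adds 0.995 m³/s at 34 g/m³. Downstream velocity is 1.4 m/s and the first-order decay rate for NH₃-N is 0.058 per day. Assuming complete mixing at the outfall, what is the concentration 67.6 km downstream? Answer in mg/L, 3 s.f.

After complete mixing, C₀ = (0.995·34 + 9.66·0.376) / 10.65 = 3.516 mg/L.
Travel time t = 6.76e+04 m / 1.4 m/s = 4.829e+04 s = 0.5589 d.
C = 3.516·exp(−0.058·0.5589) = 3.516·0.9681 = 3.404 mg/L.

3.40 mg/L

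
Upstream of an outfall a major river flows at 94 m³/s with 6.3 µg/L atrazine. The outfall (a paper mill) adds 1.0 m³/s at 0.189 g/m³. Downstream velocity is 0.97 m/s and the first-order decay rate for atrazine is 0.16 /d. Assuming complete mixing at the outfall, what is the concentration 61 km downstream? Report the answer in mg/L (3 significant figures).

0.00732 mg/L

6.3 µg/L = 0.0063 mg/L.
After complete mixing, C₀ = (1·0.189 + 94·0.0063) / 95 = 0.008223 mg/L.
Travel time t = 6.1e+04 m / 0.97 m/s = 6.289e+04 s = 0.7279 d.
C = 0.008223·exp(−0.16·0.7279) = 0.008223·0.8901 = 0.007319 mg/L.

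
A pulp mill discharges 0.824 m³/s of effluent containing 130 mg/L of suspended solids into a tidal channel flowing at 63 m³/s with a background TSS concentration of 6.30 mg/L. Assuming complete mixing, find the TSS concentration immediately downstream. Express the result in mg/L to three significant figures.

7.90 mg/L

Flow-weighted mixing gives C = (0.824·130 + 63·6.3) / (0.824 + 63) = 504/63.82 = 7.897 mg/L.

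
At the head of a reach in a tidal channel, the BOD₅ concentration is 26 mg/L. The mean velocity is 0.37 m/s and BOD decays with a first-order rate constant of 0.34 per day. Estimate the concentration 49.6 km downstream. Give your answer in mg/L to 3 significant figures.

15.3 mg/L

Travel time t = 49.6 km / 0.37 m/s = 4.96e+04/0.37 = 1.341e+05 s = 1.552 d.
First-order decay: C = 26·exp(−0.34·1.552) = 26·0.5901 = 15.34 mg/L.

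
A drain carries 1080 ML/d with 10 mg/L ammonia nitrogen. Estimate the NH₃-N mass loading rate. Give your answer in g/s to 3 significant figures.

125 g/s

1080 ML/d = 12.5 m³/s.
Mass flux = Q·C = 12.5 m³/s × 10 g/m³ = 125 g/s.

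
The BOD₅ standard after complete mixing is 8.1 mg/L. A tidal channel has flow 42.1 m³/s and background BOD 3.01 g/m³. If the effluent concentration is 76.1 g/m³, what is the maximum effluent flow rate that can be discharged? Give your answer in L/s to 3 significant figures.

Mass balance at complete mixing: C_std·(Q_w + Q_r) = Q_w·C_e + Q_r·C_b.
Rearranging, Q_w = Q_r·(C_std − C_b)/(C_e − C_std) = 42.1·(8.1 − 3.01) / (76.1 − 8.1) = 3.151 m³/s.
= 3151 L/s.

3150 L/s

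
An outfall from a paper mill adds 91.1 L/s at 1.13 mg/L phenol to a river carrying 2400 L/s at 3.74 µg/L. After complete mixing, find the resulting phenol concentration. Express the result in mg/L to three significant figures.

91.1 L/s = 0.0911 m³/s.
2400 L/s = 2.4 m³/s.
3.74 µg/L = 0.00374 mg/L.
Conservation of mass across the mixing zone: C = (0.0911·1.13 + 2.4·0.00374) / (0.0911 + 2.4) = 0.1119/2.491 = 0.04493 mg/L.

0.0449 mg/L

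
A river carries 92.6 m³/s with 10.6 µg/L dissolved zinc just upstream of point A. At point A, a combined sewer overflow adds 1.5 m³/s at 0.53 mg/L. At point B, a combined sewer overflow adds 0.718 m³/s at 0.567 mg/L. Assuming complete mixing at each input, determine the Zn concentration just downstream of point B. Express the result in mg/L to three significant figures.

10.6 µg/L = 0.0106 mg/L.
After input A: C = (92.6·0.0106 + 1.5·0.53) / 94.1 = 0.01888 mg/L.
After input B: C = (94.1·0.01888 + 0.718·0.567) / 94.82 = 0.02303 mg/L.

0.0230 mg/L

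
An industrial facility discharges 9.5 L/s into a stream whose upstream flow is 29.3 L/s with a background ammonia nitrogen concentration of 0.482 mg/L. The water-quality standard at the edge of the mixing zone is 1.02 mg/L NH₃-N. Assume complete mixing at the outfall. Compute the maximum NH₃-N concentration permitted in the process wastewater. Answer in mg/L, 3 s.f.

9.5 L/s = 0.0095 m³/s.
29.3 L/s = 0.0293 m³/s.
Mass balance: 1.02·0.0388 = 0.0095·Cₑ + 0.0293·0.482.
Cₑ = (0.03958 − 0.01412) / 0.0095 = 2.679 mg/L.

2.68 mg/L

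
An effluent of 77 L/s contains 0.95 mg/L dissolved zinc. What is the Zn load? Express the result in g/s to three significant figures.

0.0731 g/s

77 L/s = 0.077 m³/s.
Mass flux = Q·C = 0.077 m³/s × 0.95 g/m³ = 0.07315 g/s.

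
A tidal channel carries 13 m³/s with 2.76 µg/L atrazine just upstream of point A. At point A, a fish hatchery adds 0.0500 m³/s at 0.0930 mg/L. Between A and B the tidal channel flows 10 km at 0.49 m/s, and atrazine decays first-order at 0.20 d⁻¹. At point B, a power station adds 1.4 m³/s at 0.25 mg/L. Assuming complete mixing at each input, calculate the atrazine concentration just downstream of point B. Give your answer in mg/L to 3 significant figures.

0.0269 mg/L

2.76 µg/L = 0.00276 mg/L.
After input A: C = (13·0.00276 + 0.05·0.093) / 13.05 = 0.003106 mg/L.
Over the 10 km reach to input B (t = 2.041e+04 s = 0.2362 d), decay gives C = 0.003106·exp(−0.20·0.2362) = 0.002962 mg/L.
After input B: C = (13.05·0.002962 + 1.4·0.25) / 14.45 = 0.0269 mg/L.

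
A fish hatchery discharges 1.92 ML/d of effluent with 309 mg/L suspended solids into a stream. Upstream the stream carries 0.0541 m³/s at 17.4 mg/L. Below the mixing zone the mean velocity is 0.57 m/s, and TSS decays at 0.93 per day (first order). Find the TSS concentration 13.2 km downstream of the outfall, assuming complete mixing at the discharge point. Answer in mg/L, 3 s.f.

1.92 ML/d = 0.02222 m³/s.
After complete mixing, C₀ = (0.02222·309 + 0.0541·17.4) / 0.07632 = 102.3 mg/L.
Travel time t = 1.32e+04 m / 0.57 m/s = 2.316e+04 s = 0.268 d.
C = 102.3·exp(−0.93·0.268) = 102.3·0.7794 = 79.73 mg/L.

79.7 mg/L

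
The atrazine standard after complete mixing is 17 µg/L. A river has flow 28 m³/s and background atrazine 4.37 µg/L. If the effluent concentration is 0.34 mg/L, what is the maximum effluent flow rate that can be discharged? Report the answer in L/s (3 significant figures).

4.37 µg/L = 0.00437 mg/L.
17 µg/L = 0.017 mg/L.
Mass balance at complete mixing: C_std·(Q_w + Q_r) = Q_w·C_e + Q_r·C_b.
Rearranging, Q_w = Q_r·(C_std − C_b)/(C_e − C_std) = 28·(0.017 − 0.00437) / (0.34 − 0.017) = 1.095 m³/s.
= 1095 L/s.

1090 L/s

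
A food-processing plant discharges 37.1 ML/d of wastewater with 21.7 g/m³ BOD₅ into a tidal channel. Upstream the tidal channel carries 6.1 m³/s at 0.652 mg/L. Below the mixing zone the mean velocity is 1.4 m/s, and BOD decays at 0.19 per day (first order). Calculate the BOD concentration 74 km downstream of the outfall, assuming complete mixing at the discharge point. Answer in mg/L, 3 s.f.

1.81 mg/L

37.1 ML/d = 0.4294 m³/s.
After complete mixing, C₀ = (0.4294·21.7 + 6.1·0.652) / 6.529 = 2.036 mg/L.
Travel time t = 7.4e+04 m / 1.4 m/s = 5.286e+04 s = 0.6118 d.
C = 2.036·exp(−0.19·0.6118) = 2.036·0.8903 = 1.813 mg/L.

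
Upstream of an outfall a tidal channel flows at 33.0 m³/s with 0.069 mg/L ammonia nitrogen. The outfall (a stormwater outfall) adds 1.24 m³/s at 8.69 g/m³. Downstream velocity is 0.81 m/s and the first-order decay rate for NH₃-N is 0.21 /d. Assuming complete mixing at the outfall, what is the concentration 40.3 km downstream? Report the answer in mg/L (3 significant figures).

0.338 mg/L

After complete mixing, C₀ = (1.24·8.69 + 33·0.069) / 34.24 = 0.3812 mg/L.
Travel time t = 4.03e+04 m / 0.81 m/s = 4.975e+04 s = 0.5758 d.
C = 0.3812·exp(−0.21·0.5758) = 0.3812·0.8861 = 0.3378 mg/L.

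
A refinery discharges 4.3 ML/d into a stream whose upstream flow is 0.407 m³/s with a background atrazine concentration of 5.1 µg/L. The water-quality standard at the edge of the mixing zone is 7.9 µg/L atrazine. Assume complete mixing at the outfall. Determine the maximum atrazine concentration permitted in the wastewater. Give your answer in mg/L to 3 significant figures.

0.0308 mg/L

4.3 ML/d = 0.04977 m³/s.
5.1 µg/L = 0.0051 mg/L.
7.9 µg/L = 0.0079 mg/L.
Mass balance: 0.0079·0.4568 = 0.04977·Cₑ + 0.407·0.0051.
Cₑ = (0.003608 − 0.002076) / 0.04977 = 0.0308 mg/L.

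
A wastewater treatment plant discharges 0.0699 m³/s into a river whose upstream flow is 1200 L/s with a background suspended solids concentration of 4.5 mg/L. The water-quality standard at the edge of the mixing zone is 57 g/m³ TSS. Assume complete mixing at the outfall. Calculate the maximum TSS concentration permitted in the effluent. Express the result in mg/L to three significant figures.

958 mg/L

1200 L/s = 1.2 m³/s.
Mass balance: 57·1.27 = 0.0699·Cₑ + 1.2·4.5.
Cₑ = (72.38 − 5.4) / 0.0699 = 958.3 mg/L.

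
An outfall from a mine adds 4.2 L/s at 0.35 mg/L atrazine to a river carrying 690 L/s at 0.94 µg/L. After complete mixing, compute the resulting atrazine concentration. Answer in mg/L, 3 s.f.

0.00305 mg/L

4.2 L/s = 0.0042 m³/s.
690 L/s = 0.69 m³/s.
0.94 µg/L = 0.00094 mg/L.
Conservation of mass across the mixing zone: C = (0.0042·0.35 + 0.69·0.00094) / (0.0042 + 0.69) = 0.002119/0.6942 = 0.003052 mg/L.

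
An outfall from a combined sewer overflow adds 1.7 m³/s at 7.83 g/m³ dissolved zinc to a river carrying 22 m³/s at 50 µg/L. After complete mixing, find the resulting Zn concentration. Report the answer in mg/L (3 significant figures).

0.608 mg/L

50 µg/L = 0.05 mg/L.
By mass balance at complete mixing, C = (1.7·7.83 + 22·0.05) / (1.7 + 22) = 14.41/23.7 = 0.6081 mg/L.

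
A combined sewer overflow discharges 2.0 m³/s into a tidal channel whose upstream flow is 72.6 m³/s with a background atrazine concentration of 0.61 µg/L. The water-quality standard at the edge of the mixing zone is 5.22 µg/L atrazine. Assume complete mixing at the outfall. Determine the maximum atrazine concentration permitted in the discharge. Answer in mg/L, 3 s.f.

0.173 mg/L

0.61 µg/L = 0.00061 mg/L.
5.22 µg/L = 0.00522 mg/L.
Mass balance: 0.00522·74.6 = 2·Cₑ + 72.6·0.00061.
Cₑ = (0.3894 − 0.04429) / 2 = 0.1726 mg/L.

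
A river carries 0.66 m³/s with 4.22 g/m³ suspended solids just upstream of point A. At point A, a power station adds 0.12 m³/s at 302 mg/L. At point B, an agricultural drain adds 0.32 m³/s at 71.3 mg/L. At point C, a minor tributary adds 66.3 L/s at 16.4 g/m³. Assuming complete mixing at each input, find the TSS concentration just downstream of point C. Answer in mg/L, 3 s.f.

After input A: C = (0.66·4.22 + 0.12·302) / 0.78 = 50.03 mg/L.
After input B: C = (0.78·50.03 + 0.32·71.3) / 1.1 = 56.22 mg/L.
66.3 L/s = 0.0663 m³/s.
After input C: C = (1.1·56.22 + 0.0663·16.4) / 1.166 = 53.96 mg/L.

54.0 mg/L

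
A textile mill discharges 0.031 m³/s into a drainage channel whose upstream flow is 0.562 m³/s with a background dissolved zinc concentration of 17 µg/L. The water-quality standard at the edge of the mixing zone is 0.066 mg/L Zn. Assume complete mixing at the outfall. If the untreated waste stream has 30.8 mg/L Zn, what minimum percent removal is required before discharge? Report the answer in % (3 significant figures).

17 µg/L = 0.017 mg/L.
Mass balance: 0.066·0.593 = 0.031·Cₑ + 0.562·0.017.
Cₑ = (0.03914 − 0.009554) / 0.031 = 0.9543 mg/L.
Required removal = 1 − 0.9543/30.8 = 96.9 %.

96.9 %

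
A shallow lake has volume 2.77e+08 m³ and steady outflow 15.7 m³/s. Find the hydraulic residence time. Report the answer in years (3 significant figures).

0.559 yr

Q = 15.7 m³/s × 3.156e+07 s/yr = 4.955e+08 m³/yr.
Hydraulic residence time τ = V/Q = 2.77e+08/4.955e+08 = 0.5591 yr.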